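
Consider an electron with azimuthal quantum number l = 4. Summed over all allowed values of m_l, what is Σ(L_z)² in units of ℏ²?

The allowed m_l values are -4, -3, -2, -1, 0, 1, 2, 3, 4.
Σ m_l² = l(l+1)(2l+1)/3 = 4·5·9/3 = 60.

Σ(L_z)² = 60 ℏ²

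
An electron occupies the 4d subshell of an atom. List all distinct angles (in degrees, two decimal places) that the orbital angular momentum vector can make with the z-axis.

θ ∈ {35.26°, 65.91°, 90.00°, 114.09°, 144.74°}

The 4d subshell has l = 2.
|L|² = l(l+1)ℏ² = 6ℏ², so |L| = √6 ℏ.
cos θ = m_l/√6 for each m_l ∈ {-2, -1, 0, 1, 2}.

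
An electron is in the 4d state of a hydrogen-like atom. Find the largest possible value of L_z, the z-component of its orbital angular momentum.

L_z,max = 2ℏ

4d means n = 4, l = 2.
L_z = m_l ℏ with m_l ∈ {−2, …, 2}; the maximum is m_l = 2.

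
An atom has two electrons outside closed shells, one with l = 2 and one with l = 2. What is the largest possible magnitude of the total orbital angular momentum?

|L_tot|_max = 2√5 ℏ ≈ 4.472ℏ

By the triangle rule, |l₁ − l₂| ≤ L ≤ l₁ + l₂.
So L can be 0, 1, 2, 3, 4.
The largest magnitude corresponds to L = 4: |L_tot| = ℏ√(4·5) = 2√5 ℏ.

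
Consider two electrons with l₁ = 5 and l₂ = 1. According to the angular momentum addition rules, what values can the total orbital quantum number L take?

L = 4, 5, 6

The total orbital quantum number L ranges from |l₁ − l₂| to l₁ + l₂ in integer steps.
Allowed values: L = 4, 5, 6.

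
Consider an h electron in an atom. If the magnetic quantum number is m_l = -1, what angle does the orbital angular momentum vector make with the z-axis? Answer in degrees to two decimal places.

For an h orbital, l = 5.
|L| = ℏ√(l(l+1)) = √30 ℏ.
L_z = m_l ℏ = −1ℏ.
cos θ = L_z/|L| = -1/√30, so θ ≈ 100.52°.

θ ≈ 100.52°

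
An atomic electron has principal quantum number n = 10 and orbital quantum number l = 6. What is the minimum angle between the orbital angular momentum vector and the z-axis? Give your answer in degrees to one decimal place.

θ_min ≈ 22.2°

|L| = √(l(l+1)) ℏ = √42 ℏ.
The smallest angle corresponds to the largest L_z, i.e. m_l = l = 6, giving L_z = 6ℏ.
cos θ_min = 6/√42, so θ_min ≈ 22.2°.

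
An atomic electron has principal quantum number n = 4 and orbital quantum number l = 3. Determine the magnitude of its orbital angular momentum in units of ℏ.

|L| = ℏ√(l(l+1)) = ℏ√(3·4) = 2√3 ℏ

|L| = 2√3 ℏ ≈ 3.464ℏ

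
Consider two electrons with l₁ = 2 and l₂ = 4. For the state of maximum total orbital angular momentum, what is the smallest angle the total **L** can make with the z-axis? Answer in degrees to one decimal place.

θ_min ≈ 22.2°

By the triangle rule, |l₁ − l₂| ≤ L ≤ l₁ + l₂.
Allowed values: L = 2, 3, 4, 5, 6.
The maximum is L = 6, with |L_tot| = ℏ√(6·7) = √42 ℏ.
The minimum angle with z is arccos(6/√42) ≈ 22.2°.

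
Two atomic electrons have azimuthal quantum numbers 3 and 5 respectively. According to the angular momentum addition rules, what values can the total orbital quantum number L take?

L = 2, 3, 4, 5, 6, 7, 8

L runs from |3 − 5| = 2 to 3 + 5 = 8.
Allowed values: L = 2, 3, 4, 5, 6, 7, 8.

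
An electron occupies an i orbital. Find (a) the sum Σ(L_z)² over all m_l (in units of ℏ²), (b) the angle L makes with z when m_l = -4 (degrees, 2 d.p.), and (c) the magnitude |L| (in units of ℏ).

Σ(L_z)² = 182 ℏ²; θ(m_l=-4) ≈ 128.11°; |L| = √42 ℏ ≈ 6.481ℏ

An i state has l = 6.
Σ m_l² = 182, so Σ(L_z)² = 182 ℏ².
For m_l = -4: cos θ = -4/√42, θ ≈ 128.11°.
|L| = ℏ√(6·7) = √42 ℏ ≈ 6.481ℏ.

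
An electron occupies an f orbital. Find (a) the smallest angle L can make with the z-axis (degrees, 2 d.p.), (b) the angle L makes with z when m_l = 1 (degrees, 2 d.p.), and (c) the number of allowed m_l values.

θ_min ≈ 30.00°; θ(m_l=1) ≈ 73.22°; 7 values

An f state has l = 3.
cos θ_min = 3/√12, so θ_min ≈ 30.00°.
For m_l = 1: cos θ = 1/√12, θ ≈ 73.22°.
There are 2l+1 = 7 values of m_l.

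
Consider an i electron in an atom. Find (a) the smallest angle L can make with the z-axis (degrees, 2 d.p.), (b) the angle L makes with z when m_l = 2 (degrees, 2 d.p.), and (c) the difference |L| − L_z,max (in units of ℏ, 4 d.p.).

θ_min ≈ 22.21°; θ(m_l=2) ≈ 72.02°; |L|−L_z,max ≈ 0.4807ℏ

For an i orbital, l = 6.
cos θ_min = 6/√42, so θ_min ≈ 22.21°.
For m_l = 2: cos θ = 2/√42, θ ≈ 72.02°.
|L| − L_z,max = (√42 − 6)ℏ ≈ 0.4807ℏ.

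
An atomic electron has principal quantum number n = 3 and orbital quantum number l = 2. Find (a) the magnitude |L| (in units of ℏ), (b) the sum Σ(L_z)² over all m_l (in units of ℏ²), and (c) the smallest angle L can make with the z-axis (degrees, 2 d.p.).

|L| = √6 ℏ ≈ 2.449ℏ; Σ(L_z)² = 10 ℏ²; θ_min ≈ 35.26°

|L| = ℏ√(2·3) = √6 ℏ ≈ 2.449ℏ.
Σ m_l² = 10, so Σ(L_z)² = 10 ℏ².
cos θ_min = 2/√6, so θ_min ≈ 35.26°.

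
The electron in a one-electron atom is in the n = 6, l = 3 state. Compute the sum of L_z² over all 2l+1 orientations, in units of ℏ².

The allowed m_l values are -3, -2, -1, 0, 1, 2, 3.
Σ m_l² = l(l+1)(2l+1)/3 = 3·4·7/3 = 28.

Σ(L_z)² = 28 ℏ²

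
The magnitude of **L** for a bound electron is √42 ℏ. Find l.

l = 6

|L| = ℏ√(l(l+1)), so l(l+1) = 42.
The positive root is l = 6.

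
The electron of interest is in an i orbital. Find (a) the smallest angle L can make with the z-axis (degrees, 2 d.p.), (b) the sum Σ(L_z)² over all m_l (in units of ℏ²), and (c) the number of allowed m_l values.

The letter i corresponds to l = 6.
cos θ_min = 6/√42, so θ_min ≈ 22.21°.
Σ m_l² = 182, so Σ(L_z)² = 182 ℏ².
There are 2l+1 = 13 values of m_l.

θ_min ≈ 22.21°; Σ(L_z)² = 182 ℏ²; 13 values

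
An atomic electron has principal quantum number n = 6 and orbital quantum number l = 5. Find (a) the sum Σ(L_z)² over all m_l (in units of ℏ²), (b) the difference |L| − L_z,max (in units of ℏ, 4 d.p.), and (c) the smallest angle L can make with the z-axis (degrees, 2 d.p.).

Σ(L_z)² = 110 ℏ²; |L|−L_z,max ≈ 0.4772ℏ; θ_min ≈ 24.09°

Σ m_l² = 110, so Σ(L_z)² = 110 ℏ².
|L| − L_z,max = (√30 − 5)ℏ ≈ 0.4772ℏ.
cos θ_min = 5/√30, so θ_min ≈ 24.09°.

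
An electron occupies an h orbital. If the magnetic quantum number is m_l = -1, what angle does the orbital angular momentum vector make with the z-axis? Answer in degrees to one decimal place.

θ ≈ 100.5°

The letter h corresponds to l = 5.
|L| = ℏ√(l(l+1)) = √30 ℏ.
L_z = m_l ℏ = −1ℏ.
cos θ = L_z/|L| = -1/√30, so θ ≈ 100.5°.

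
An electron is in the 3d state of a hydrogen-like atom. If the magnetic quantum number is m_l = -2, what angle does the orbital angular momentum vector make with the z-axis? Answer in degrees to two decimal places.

For 3d, l = 2.
|L| = ℏ√(l(l+1)) = √6 ℏ.
L_z = m_l ℏ = −2ℏ.
cos θ = L_z/|L| = -2/√6, so θ ≈ 144.74°.

θ ≈ 144.74°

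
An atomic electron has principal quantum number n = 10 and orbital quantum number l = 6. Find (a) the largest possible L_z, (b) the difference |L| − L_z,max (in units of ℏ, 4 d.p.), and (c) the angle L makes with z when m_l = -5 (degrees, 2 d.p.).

L_z,max = lℏ = 6ℏ.
|L| − L_z,max = (√42 − 6)ℏ ≈ 0.4807ℏ.
For m_l = -5: cos θ = -5/√42, θ ≈ 140.49°.

L_z,max = 6ℏ; |L|−L_z,max ≈ 0.4807ℏ; θ(m_l=-5) ≈ 140.49°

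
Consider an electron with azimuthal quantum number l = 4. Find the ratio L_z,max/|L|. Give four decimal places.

L_z,max/|L| = 0.8944

|L| = 2√5 ℏ ≈ 4.4721ℏ, while L_z,max = lℏ = 4ℏ.
L_z,max/|L| = 4/√20 = 0.8944.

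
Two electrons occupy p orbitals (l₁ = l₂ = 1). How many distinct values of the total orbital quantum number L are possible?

3

L runs from |1 − 1| = 0 to 1 + 1 = 2.
L ∈ {0, 1, 2}.
That is 3 values.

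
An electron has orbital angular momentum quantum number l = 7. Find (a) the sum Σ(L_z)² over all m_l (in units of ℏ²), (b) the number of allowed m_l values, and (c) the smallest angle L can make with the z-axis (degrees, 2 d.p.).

Σ m_l² = 280, so Σ(L_z)² = 280 ℏ².
There are 2l+1 = 15 values of m_l.
cos θ_min = 7/√56, so θ_min ≈ 20.70°.

Σ(L_z)² = 280 ℏ²; 15 values; θ_min ≈ 20.70°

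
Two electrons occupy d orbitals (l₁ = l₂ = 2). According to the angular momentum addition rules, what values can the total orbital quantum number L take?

The total orbital quantum number L ranges from |l₁ − l₂| to l₁ + l₂ in integer steps.
Allowed values: L = 0, 1, 2, 3, 4.

L = 0, 1, 2, 3, 4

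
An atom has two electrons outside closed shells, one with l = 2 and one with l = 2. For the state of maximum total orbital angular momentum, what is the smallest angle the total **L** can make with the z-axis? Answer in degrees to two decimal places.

θ_min ≈ 26.57°

By the triangle rule, |l₁ − l₂| ≤ L ≤ l₁ + l₂.
L ∈ {0, 1, 2, 3, 4}.
The maximum is L = 4, with |L_tot| = ℏ√(4·5) = 2√5 ℏ.
The minimum angle with z is arccos(4/√20) ≈ 26.57°.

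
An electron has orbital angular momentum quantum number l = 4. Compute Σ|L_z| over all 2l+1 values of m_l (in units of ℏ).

Σ|L_z| = 20 ℏ

m_l ∈ {-4, -3, -2, -1, 0, 1, 2, 3, 4}.
Σ|m_l| = 2(1+2+…+4) = 20.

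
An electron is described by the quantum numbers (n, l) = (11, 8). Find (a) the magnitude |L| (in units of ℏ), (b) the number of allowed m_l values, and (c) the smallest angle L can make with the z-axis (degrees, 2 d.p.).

|L| = ℏ√(8·9) = 6√2 ℏ ≈ 8.485ℏ.
There are 2l+1 = 17 values of m_l.
cos θ_min = 8/√72, so θ_min ≈ 19.47°.

|L| = 6√2 ℏ ≈ 8.485ℏ; 17 values; θ_min ≈ 19.47°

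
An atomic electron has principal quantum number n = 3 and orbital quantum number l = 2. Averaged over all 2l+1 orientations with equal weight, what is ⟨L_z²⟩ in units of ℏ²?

The allowed m_l values are -2, -1, 0, 1, 2.
⟨L_z²⟩ = ℏ²·(Σ m_l²)/(2l+1) = ℏ²·10/5 = 2ℏ².

⟨L_z²⟩ = 2 ℏ²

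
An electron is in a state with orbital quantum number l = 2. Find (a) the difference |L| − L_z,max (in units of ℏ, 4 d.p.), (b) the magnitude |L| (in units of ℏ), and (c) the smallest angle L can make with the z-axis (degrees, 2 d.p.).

|L|−L_z,max ≈ 0.4495ℏ; |L| = √6 ℏ ≈ 2.449ℏ; θ_min ≈ 35.26°

|L| − L_z,max = (√6 − 2)ℏ ≈ 0.4495ℏ.
|L| = ℏ√(2·3) = √6 ℏ ≈ 2.449ℏ.
cos θ_min = 2/√6, so θ_min ≈ 35.26°.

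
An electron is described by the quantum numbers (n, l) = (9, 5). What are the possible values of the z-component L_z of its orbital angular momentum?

L_z = m_l ℏ with m_l ranging from −l to +l in integer steps.
For l = 5: m_l ∈ {-5, -4, -3, -2, -1, 0, 1, 2, 3, 4, 5}.

L_z ∈ {−5ℏ, −4ℏ, −3ℏ, −2ℏ, −ℏ, 0, ℏ, 2ℏ, 3ℏ, 4ℏ, 5ℏ}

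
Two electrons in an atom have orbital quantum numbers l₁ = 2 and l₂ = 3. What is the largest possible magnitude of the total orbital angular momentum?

By the triangle rule, |l₁ − l₂| ≤ L ≤ l₁ + l₂.
L ∈ {1, 2, 3, 4, 5}.
The largest magnitude corresponds to L = 5: |L_tot| = ℏ√(5·6) = √30 ℏ.

|L_tot|_max = √30 ℏ ≈ 5.477ℏ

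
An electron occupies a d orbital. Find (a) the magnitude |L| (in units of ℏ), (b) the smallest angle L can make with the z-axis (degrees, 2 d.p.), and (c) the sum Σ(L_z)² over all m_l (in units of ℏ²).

|L| = √6 ℏ ≈ 2.449ℏ; θ_min ≈ 35.26°; Σ(L_z)² = 10 ℏ²

D corresponds to l = 2.
|L| = ℏ√(2·3) = √6 ℏ ≈ 2.449ℏ.
cos θ_min = 2/√6, so θ_min ≈ 35.26°.
Σ m_l² = 10, so Σ(L_z)² = 10 ℏ².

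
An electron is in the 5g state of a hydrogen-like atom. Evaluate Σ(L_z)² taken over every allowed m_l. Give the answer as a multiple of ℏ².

Σ(L_z)² = 60 ℏ²

5g means n = 5, l = 4.
The allowed m_l values are -4, -3, -2, -1, 0, 1, 2, 3, 4.
Σ m_l² = l(l+1)(2l+1)/3 = 4·5·9/3 = 60.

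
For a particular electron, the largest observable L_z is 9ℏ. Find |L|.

|L| = 3√10 ℏ ≈ 9.487ℏ

Since max m_l = l, l = 9.
|L| = ℏ√(l(l+1)) = 3√10 ℏ.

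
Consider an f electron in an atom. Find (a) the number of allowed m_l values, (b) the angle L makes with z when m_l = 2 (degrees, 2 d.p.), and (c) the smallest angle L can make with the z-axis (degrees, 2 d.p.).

7 values; θ(m_l=2) ≈ 54.74°; θ_min ≈ 30.00°

For an f orbital, l = 3.
There are 2l+1 = 7 values of m_l.
For m_l = 2: cos θ = 2/√12, θ ≈ 54.74°.
cos θ_min = 3/√12, so θ_min ≈ 30.00°.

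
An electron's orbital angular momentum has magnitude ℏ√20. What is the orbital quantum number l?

l = 4

|L| = ℏ√(l(l+1)), so l(l+1) = 20.
l² + l − 20 = 0 ⇒ l = 4.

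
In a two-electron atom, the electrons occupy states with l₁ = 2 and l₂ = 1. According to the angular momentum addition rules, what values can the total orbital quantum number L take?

By the triangle rule, |l₁ − l₂| ≤ L ≤ l₁ + l₂.
L ∈ {1, 2, 3}.

L = 1, 2, 3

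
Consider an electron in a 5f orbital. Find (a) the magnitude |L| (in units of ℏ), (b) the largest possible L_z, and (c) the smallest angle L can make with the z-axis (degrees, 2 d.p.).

|L| = 2√3 ℏ ≈ 3.464ℏ; L_z,max = 3ℏ; θ_min ≈ 30.00°

For 5f, l = 3.
|L| = ℏ√(3·4) = 2√3 ℏ ≈ 3.464ℏ.
L_z,max = lℏ = 3ℏ.
cos θ_min = 3/√12, so θ_min ≈ 30.00°.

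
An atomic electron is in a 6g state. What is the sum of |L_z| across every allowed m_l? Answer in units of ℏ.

The 6g subshell has l = 4.
m_l runs from −4 to 4, i.e. {-4, -3, -2, -1, 0, 1, 2, 3, 4}.
Σ|m_l| = 2(1+2+…+4) = 20.

Σ|L_z| = 20 ℏ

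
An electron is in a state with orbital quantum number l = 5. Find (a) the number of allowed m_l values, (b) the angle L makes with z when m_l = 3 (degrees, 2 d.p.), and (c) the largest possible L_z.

11 values; θ(m_l=3) ≈ 56.79°; L_z,max = 5ℏ

There are 2l+1 = 11 values of m_l.
For m_l = 3: cos θ = 3/√30, θ ≈ 56.79°.
L_z,max = lℏ = 5ℏ.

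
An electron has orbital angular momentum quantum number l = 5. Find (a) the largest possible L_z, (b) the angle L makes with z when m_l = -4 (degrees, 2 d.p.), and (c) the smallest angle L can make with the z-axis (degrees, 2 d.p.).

L_z,max = lℏ = 5ℏ.
For m_l = -4: cos θ = -4/√30, θ ≈ 136.91°.
cos θ_min = 5/√30, so θ_min ≈ 24.09°.

L_z,max = 5ℏ; θ(m_l=-4) ≈ 136.91°; θ_min ≈ 24.09°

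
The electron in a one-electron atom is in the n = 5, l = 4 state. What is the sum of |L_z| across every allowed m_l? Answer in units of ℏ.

Σ|L_z| = 20 ℏ

m_l runs from −4 to 4, i.e. {-4, -3, -2, -1, 0, 1, 2, 3, 4}.
Σ|m_l| = l(l+1) = 20.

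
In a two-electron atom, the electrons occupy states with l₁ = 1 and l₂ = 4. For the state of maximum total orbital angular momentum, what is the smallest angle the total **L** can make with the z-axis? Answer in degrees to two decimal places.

L runs from |1 − 4| = 3 to 1 + 4 = 5.
Allowed values: L = 3, 4, 5.
The maximum is L = 5, with |L_tot| = ℏ√(5·6) = √30 ℏ.
The minimum angle with z is arccos(5/√30) ≈ 24.09°.

θ_min ≈ 24.09°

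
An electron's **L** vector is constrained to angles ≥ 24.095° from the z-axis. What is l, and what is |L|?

cos θ_min = l/√(l(l+1)) = √(l/(l+1)), so l/(l+1) = cos²(24.095°) = 0.8333.
Thus l = 0.8333/(1 − 0.8333) ≈ 5.
Then |L| = ℏ√(5·6) = √30 ℏ.

l = 5, |L| = √30 ℏ ≈ 5.477ℏ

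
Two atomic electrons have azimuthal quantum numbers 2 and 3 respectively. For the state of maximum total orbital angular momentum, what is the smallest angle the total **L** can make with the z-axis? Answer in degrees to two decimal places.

L runs from |2 − 3| = 1 to 2 + 3 = 5.
So L can be 1, 2, 3, 4, 5.
The maximum is L = 5, with |L_tot| = ℏ√(5·6) = √30 ℏ.
The minimum angle with z is arccos(5/√30) ≈ 24.09°.

θ_min ≈ 24.09°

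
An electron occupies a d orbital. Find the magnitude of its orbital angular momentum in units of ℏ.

|L| = √6 ℏ ≈ 2.449ℏ

The letter d corresponds to l = 2.
|L| = ℏ√(l(l+1)) = ℏ√(2·3) = √6 ℏ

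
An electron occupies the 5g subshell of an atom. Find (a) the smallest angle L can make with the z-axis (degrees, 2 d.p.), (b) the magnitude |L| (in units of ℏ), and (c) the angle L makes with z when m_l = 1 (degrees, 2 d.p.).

5g means n = 5, l = 4.
cos θ_min = 4/√20, so θ_min ≈ 26.57°.
|L| = ℏ√(4·5) = 2√5 ℏ ≈ 4.472ℏ.
For m_l = 1: cos θ = 1/√20, θ ≈ 77.08°.

θ_min ≈ 26.57°; |L| = 2√5 ℏ ≈ 4.472ℏ; θ(m_l=1) ≈ 77.08°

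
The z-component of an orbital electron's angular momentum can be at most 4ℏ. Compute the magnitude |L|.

|L| = 2√5 ℏ ≈ 4.472ℏ

L_z,max = lℏ, so l = 4.
Then |L| = ℏ√(4·5) = 2√5 ℏ.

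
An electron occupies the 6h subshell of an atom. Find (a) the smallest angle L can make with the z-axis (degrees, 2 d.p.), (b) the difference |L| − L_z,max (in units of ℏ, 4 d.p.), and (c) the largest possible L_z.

6h means n = 6, l = 5.
cos θ_min = 5/√30, so θ_min ≈ 24.09°.
|L| − L_z,max = (√30 − 5)ℏ ≈ 0.4772ℏ.
L_z,max = lℏ = 5ℏ.

θ_min ≈ 24.09°; |L|−L_z,max ≈ 0.4772ℏ; L_z,max = 5ℏ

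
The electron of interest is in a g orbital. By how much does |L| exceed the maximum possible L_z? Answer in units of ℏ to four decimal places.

The letter g corresponds to l = 4.
|L| = 2√5 ℏ ≈ 4.4721ℏ, while L_z,max = lℏ = 4ℏ.
The difference is (2√5 − 4)ℏ ≈ 0.4721ℏ.

|L| − L_z,max ≈ 0.4721ℏ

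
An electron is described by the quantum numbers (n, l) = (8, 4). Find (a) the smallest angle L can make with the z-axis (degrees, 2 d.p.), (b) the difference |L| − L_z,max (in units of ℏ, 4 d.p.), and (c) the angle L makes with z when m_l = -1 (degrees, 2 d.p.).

θ_min ≈ 26.57°; |L|−L_z,max ≈ 0.4721ℏ; θ(m_l=-1) ≈ 102.92°

cos θ_min = 4/√20, so θ_min ≈ 26.57°.
|L| − L_z,max = (2√5 − 4)ℏ ≈ 0.4721ℏ.
For m_l = -1: cos θ = -1/√20, θ ≈ 102.92°.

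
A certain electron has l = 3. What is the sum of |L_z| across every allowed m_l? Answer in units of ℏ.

Σ|L_z| = 12 ℏ

m_l runs from −3 to 3, i.e. {-3, -2, -1, 0, 1, 2, 3}.
Σ|m_l| = 2(1+2+…+3) = 12.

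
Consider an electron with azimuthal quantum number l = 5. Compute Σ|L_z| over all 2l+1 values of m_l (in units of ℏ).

m_l runs from −5 to 5, i.e. {-5, -4, -3, -2, -1, 0, 1, 2, 3, 4, 5}.
Σ|m_l| = l(l+1) = 30.

Σ|L_z| = 30 ℏ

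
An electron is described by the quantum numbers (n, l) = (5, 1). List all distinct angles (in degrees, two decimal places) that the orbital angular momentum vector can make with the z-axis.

θ ∈ {45.00°, 90.00°, 135.00°}

|L| = √(l(l+1)) ℏ = √2 ℏ.
cos θ = m_l/√2 for each m_l ∈ {-1, 0, 1}.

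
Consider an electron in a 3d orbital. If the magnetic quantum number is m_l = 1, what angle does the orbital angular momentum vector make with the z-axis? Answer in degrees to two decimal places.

θ ≈ 65.91°

The 3d subshell has l = 2.
|L| = √(l(l+1)) ℏ = √6 ℏ.
L_z = m_l ℏ = 1ℏ.
cos θ = L_z/|L| = 1/√6, so θ ≈ 65.91°.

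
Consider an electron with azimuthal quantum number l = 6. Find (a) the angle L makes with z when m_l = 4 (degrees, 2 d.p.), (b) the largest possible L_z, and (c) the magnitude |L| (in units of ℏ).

θ(m_l=4) ≈ 51.89°; L_z,max = 6ℏ; |L| = √42 ℏ ≈ 6.481ℏ

For m_l = 4: cos θ = 4/√42, θ ≈ 51.89°.
L_z,max = lℏ = 6ℏ.
|L| = ℏ√(6·7) = √42 ℏ ≈ 6.481ℏ.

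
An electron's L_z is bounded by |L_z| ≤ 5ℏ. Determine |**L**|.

|L| = √30 ℏ ≈ 5.477ℏ

The maximum L_z equals lℏ, giving l = 5.
|L| = √(l(l+1)) ℏ = √30 ℏ.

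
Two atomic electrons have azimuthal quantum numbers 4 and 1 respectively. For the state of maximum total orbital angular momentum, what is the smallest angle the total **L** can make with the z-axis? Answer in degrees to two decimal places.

θ_min ≈ 24.09°

L runs from |4 − 1| = 3 to 4 + 1 = 5.
Allowed values: L = 3, 4, 5.
The maximum is L = 5, with |L_tot| = ℏ√(5·6) = √30 ℏ.
The minimum angle with z is arccos(5/√30) ≈ 24.09°.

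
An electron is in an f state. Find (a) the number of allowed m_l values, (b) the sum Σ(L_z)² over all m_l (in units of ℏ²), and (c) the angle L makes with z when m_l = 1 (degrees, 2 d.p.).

An f state has l = 3.
There are 2l+1 = 7 values of m_l.
Σ m_l² = 28, so Σ(L_z)² = 28 ℏ².
For m_l = 1: cos θ = 1/√12, θ ≈ 73.22°.

7 values; Σ(L_z)² = 28 ℏ²; θ(m_l=1) ≈ 73.22°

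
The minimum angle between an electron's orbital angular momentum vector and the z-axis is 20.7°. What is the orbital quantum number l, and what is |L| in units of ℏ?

l = 7, |L| = 2√14 ℏ ≈ 7.483ℏ

cos²θ_min = l/(l+1) = 0.8751.
l = cos²θ/sin²θ ≈ 7.
Then |L| = ℏ√(7·8) = 2√14 ℏ.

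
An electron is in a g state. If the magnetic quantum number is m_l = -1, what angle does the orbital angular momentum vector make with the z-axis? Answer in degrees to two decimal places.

θ ≈ 102.92°

The letter g corresponds to l = 4.
|L| = ℏ√(l(l+1)) = 2√5 ℏ.
L_z = m_l ℏ = −1ℏ.
cos θ = L_z/|L| = -1/√20, so θ ≈ 102.92°.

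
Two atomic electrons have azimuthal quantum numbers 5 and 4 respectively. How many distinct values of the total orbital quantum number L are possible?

L runs from |5 − 4| = 1 to 5 + 4 = 9.
So L can be 1, 2, 3, 4, 5, 6, 7, 8, 9.
That is 9 values.

9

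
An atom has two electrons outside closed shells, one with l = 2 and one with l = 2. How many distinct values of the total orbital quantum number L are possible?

5

Angular momentum addition gives L = |l₁ − l₂|, …, l₁ + l₂.
So L can be 0, 1, 2, 3, 4.
That is 5 values.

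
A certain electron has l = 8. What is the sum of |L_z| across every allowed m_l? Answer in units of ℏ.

Σ|L_z| = 72 ℏ

m_l ∈ {-8, -7, -6, -5, -4, -3, -2, -1, 0, 1, 2, 3, 4, 5, 6, 7, 8}.
Σ|m_l| = l(l+1) = 72.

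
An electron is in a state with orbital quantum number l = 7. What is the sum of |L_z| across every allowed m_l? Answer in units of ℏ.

The allowed m_l values are -7, -6, -5, -4, -3, -2, -1, 0, 1, 2, 3, 4, 5, 6, 7.
Σ|m_l| = 2·7(7+1)/2 = 56.

Σ|L_z| = 56 ℏ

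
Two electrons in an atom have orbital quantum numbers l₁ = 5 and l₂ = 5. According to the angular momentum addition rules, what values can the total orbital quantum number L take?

L = 0, 1, 2, 3, 4, 5, 6, 7, 8, 9, 10

Angular momentum addition gives L = |l₁ − l₂|, …, l₁ + l₂.
L ∈ {0, 1, 2, 3, 4, 5, 6, 7, 8, 9, 10}.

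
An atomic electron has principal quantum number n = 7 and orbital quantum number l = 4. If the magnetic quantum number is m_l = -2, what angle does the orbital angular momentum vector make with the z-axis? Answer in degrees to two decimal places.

θ ≈ 116.57°

|L| = √(l(l+1)) ℏ = 2√5 ℏ.
L_z = m_l ℏ = −2ℏ.
cos θ = L_z/|L| = -2/√20, so θ ≈ 116.57°.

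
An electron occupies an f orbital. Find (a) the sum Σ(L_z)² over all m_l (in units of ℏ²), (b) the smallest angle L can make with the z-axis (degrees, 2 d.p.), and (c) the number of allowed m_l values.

An f state has l = 3.
Σ m_l² = 28, so Σ(L_z)² = 28 ℏ².
cos θ_min = 3/√12, so θ_min ≈ 30.00°.
There are 2l+1 = 7 values of m_l.

Σ(L_z)² = 28 ℏ²; θ_min ≈ 30.00°; 7 values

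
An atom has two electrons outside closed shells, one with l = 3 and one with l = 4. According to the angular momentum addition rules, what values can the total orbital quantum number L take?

L = 1, 2, 3, 4, 5, 6, 7

Angular momentum addition gives L = |l₁ − l₂|, …, l₁ + l₂.
L ∈ {1, 2, 3, 4, 5, 6, 7}.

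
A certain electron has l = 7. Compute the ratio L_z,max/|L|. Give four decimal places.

L_z,max/|L| = 0.9354

|L| = 2√14 ℏ ≈ 7.4833ℏ, while L_z,max = lℏ = 7ℏ.
L_z,max/|L| = 7/√56 = 0.9354.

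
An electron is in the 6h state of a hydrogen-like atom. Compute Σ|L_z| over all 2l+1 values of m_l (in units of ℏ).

For 6h, l = 5.
m_l ∈ {-5, -4, -3, -2, -1, 0, 1, 2, 3, 4, 5}.
Σ|m_l| = 2·5(5+1)/2 = 30.

Σ|L_z| = 30 ℏ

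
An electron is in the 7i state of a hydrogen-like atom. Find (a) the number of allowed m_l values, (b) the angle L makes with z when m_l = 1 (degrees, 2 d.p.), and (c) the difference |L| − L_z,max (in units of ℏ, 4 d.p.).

13 values; θ(m_l=1) ≈ 81.12°; |L|−L_z,max ≈ 0.4807ℏ

7i means n = 7, l = 6.
There are 2l+1 = 13 values of m_l.
For m_l = 1: cos θ = 1/√42, θ ≈ 81.12°.
|L| − L_z,max = (√42 − 6)ℏ ≈ 0.4807ℏ.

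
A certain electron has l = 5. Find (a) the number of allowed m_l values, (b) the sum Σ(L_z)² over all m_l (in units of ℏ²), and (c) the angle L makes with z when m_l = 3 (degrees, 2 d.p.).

11 values; Σ(L_z)² = 110 ℏ²; θ(m_l=3) ≈ 56.79°

There are 2l+1 = 11 values of m_l.
Σ m_l² = 110, so Σ(L_z)² = 110 ℏ².
For m_l = 3: cos θ = 3/√30, θ ≈ 56.79°.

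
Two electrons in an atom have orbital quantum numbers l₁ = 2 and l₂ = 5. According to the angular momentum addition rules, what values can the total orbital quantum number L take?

L = 3, 4, 5, 6, 7

L runs from |2 − 5| = 3 to 2 + 5 = 7.
So L can be 3, 4, 5, 6, 7.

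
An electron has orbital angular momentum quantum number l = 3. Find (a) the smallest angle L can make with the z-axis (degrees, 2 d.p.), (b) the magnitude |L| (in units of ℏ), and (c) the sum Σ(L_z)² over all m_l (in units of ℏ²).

θ_min ≈ 30.00°; |L| = 2√3 ℏ ≈ 3.464ℏ; Σ(L_z)² = 28 ℏ²

cos θ_min = 3/√12, so θ_min ≈ 30.00°.
|L| = ℏ√(3·4) = 2√3 ℏ ≈ 3.464ℏ.
Σ m_l² = 28, so Σ(L_z)² = 28 ℏ².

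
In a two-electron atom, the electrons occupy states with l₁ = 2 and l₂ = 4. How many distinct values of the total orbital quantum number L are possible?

5

Angular momentum addition gives L = |l₁ − l₂|, …, l₁ + l₂.
So L can be 2, 3, 4, 5, 6.
That is 5 values.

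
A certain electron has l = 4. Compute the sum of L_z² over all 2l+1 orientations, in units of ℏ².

Σ(L_z)² = 60 ℏ²

The allowed m_l values are -4, -3, -2, -1, 0, 1, 2, 3, 4.
Σ m_l² = l(l+1)(2l+1)/3 = 4·5·9/3 = 60.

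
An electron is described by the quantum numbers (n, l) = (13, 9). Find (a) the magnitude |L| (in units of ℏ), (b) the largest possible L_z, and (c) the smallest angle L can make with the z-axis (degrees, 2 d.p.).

|L| = ℏ√(9·10) = 3√10 ℏ ≈ 9.487ℏ.
L_z,max = lℏ = 9ℏ.
cos θ_min = 9/√90, so θ_min ≈ 18.43°.

|L| = 3√10 ℏ ≈ 9.487ℏ; L_z,max = 9ℏ; θ_min ≈ 18.43°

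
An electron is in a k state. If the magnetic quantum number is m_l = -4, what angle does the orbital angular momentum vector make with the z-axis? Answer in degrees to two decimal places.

θ ≈ 122.31°

The letter k corresponds to l = 7.
|L| = √(l(l+1)) ℏ = 2√14 ℏ.
L_z = m_l ℏ = −4ℏ.
cos θ = L_z/|L| = -4/√56, so θ ≈ 122.31°.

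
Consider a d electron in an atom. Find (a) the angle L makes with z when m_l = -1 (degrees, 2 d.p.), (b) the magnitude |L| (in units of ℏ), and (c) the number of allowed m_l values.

θ(m_l=-1) ≈ 114.09°; |L| = √6 ℏ ≈ 2.449ℏ; 5 values

A d state has l = 2.
For m_l = -1: cos θ = -1/√6, θ ≈ 114.09°.
|L| = ℏ√(2·3) = √6 ℏ ≈ 2.449ℏ.
There are 2l+1 = 5 values of m_l.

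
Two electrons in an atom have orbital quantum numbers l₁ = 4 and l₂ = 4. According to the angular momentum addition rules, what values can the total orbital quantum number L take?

L = 0, 1, 2, 3, 4, 5, 6, 7, 8

By the triangle rule, |l₁ − l₂| ≤ L ≤ l₁ + l₂.
So L can be 0, 1, 2, 3, 4, 5, 6, 7, 8.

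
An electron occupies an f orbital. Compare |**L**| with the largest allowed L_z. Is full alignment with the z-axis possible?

No: L_z,max = 3ℏ < |L| = 2√3 ℏ ≈ 3.464ℏ

An f state has l = 3.
|L| = 2√3 ℏ ≈ 3.4641ℏ, while L_z,max = lℏ = 3ℏ.
Since |L| > L_z,max, the vector can never point exactly along z; the closest it comes is θ_min = arccos(3/√12) ≈ 30.0°.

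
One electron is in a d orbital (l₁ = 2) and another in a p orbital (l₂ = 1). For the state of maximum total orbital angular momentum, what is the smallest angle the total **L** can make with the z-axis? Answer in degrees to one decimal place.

By the triangle rule, |l₁ − l₂| ≤ L ≤ l₁ + l₂.
L ∈ {1, 2, 3}.
The maximum is L = 3, with |L_tot| = ℏ√(3·4) = 2√3 ℏ.
The minimum angle with z is arccos(3/√12) ≈ 30.0°.

θ_min ≈ 30.0°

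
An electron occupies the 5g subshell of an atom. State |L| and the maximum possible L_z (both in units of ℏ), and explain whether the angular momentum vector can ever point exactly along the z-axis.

No: L_z,max = 4ℏ < |L| = 2√5 ℏ ≈ 4.472ℏ

The 5g subshell has l = 4.
|L| = 2√5 ℏ ≈ 4.4721ℏ, while L_z,max = lℏ = 4ℏ.
Since |L| > L_z,max, the vector can never point exactly along z; the closest it comes is θ_min = arccos(4/√20) ≈ 26.6°.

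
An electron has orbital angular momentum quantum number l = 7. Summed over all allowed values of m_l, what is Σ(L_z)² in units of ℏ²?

m_l ∈ {-7, -6, -5, -4, -3, -2, -1, 0, 1, 2, 3, 4, 5, 6, 7}.
Σ m_l² = 2·(1 + 4 + 9 + 16 + 25 + 36 + 49) = 280.

Σ(L_z)² = 280 ℏ²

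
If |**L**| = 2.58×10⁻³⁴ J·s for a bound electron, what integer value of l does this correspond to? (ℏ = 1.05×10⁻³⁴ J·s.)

l = 2

|L|/ℏ = (2.58×10⁻³⁴)/(1.05×10⁻³⁴) ≈ 2.457.
Set l(l+1) = 6.04; the integer solution is l = 2.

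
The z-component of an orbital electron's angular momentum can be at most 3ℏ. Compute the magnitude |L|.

|L| = 2√3 ℏ ≈ 3.464ℏ

Since max m_l = l, l = 3.
Then |L| = ℏ√(3·4) = 2√3 ℏ.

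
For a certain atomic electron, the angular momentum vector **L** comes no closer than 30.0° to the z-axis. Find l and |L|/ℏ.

At minimum angle, m_l = l, so cos θ = l/√(l(l+1)); cos²θ = l/(l+1) = 0.7500.
l = cos²θ/sin²θ ≈ 3.
Then |L| = ℏ√(3·4) = 2√3 ℏ.

l = 3, |L| = 2√3 ℏ ≈ 3.464ℏ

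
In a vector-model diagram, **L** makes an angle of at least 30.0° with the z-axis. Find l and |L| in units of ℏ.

l = 3, |L| = 2√3 ℏ ≈ 3.464ℏ

At minimum angle, m_l = l, so cos θ = l/√(l(l+1)); cos²θ = l/(l+1) = 0.7500.
Solving: l = 3.
Then |L| = ℏ√(3·4) = 2√3 ℏ.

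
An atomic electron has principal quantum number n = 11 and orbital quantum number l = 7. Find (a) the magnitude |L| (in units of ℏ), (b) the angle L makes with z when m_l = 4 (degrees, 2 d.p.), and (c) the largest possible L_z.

|L| = ℏ√(7·8) = 2√14 ℏ ≈ 7.483ℏ.
For m_l = 4: cos θ = 4/√56, θ ≈ 57.69°.
L_z,max = lℏ = 7ℏ.

|L| = 2√14 ℏ ≈ 7.483ℏ; θ(m_l=4) ≈ 57.69°; L_z,max = 7ℏ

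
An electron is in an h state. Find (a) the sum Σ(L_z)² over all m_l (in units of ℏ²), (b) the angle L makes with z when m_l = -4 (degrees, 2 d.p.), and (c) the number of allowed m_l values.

An h state has l = 5.
Σ m_l² = 110, so Σ(L_z)² = 110 ℏ².
For m_l = -4: cos θ = -4/√30, θ ≈ 136.91°.
There are 2l+1 = 11 values of m_l.

Σ(L_z)² = 110 ℏ²; θ(m_l=-4) ≈ 136.91°; 11 values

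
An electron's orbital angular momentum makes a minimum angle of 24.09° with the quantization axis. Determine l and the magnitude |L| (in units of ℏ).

cos θ_min = l/√(l(l+1)) = √(l/(l+1)), so l/(l+1) = cos²(24.09°) = 0.8334.
l = cos²θ/sin²θ ≈ 5.
Then |L| = ℏ√(5·6) = √30 ℏ.

l = 5, |L| = √30 ℏ ≈ 5.477ℏ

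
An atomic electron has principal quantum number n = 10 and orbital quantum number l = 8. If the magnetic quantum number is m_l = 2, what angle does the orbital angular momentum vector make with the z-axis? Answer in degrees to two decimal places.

|L| = ℏ√(l(l+1)) = 6√2 ℏ.
L_z = m_l ℏ = 2ℏ.
cos θ = L_z/|L| = 2/√72, so θ ≈ 76.37°.

θ ≈ 76.37°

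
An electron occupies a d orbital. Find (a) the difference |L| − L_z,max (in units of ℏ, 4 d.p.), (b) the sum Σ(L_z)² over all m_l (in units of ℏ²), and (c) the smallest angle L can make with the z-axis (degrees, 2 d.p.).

D corresponds to l = 2.
|L| − L_z,max = (√6 − 2)ℏ ≈ 0.4495ℏ.
Σ m_l² = 10, so Σ(L_z)² = 10 ℏ².
cos θ_min = 2/√6, so θ_min ≈ 35.26°.

|L|−L_z,max ≈ 0.4495ℏ; Σ(L_z)² = 10 ℏ²; θ_min ≈ 35.26°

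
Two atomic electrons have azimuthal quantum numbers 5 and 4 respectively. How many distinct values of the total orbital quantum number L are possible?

9

L runs from |5 − 4| = 1 to 5 + 4 = 9.
L ∈ {1, 2, 3, 4, 5, 6, 7, 8, 9}.
That is 9 values.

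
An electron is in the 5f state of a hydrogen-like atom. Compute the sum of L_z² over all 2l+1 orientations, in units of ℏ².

Σ(L_z)² = 28 ℏ²

The 5f subshell has l = 3.
The allowed m_l values are -3, -2, -1, 0, 1, 2, 3.
Σ m_l² = l(l+1)(2l+1)/3 = 3·4·7/3 = 28.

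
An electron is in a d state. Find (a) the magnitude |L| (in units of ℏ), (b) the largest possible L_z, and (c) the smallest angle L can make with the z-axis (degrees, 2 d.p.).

|L| = √6 ℏ ≈ 2.449ℏ; L_z,max = 2ℏ; θ_min ≈ 35.26°

A d state has l = 2.
|L| = ℏ√(2·3) = √6 ℏ ≈ 2.449ℏ.
L_z,max = lℏ = 2ℏ.
cos θ_min = 2/√6, so θ_min ≈ 35.26°.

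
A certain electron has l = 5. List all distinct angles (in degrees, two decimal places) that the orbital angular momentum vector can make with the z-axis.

|L|² = l(l+1)ℏ² = 30ℏ², so |L| = √30 ℏ.
cos θ = m_l/√30 for each m_l ∈ {-5, -4, -3, -2, -1, 0, 1, 2, 3, 4, 5}.

θ ∈ {24.09°, 43.09°, 56.79°, 68.58°, 79.48°, 90.00°, 100.52°, 111.42°, 123.21°, 136.91°, 155.91°}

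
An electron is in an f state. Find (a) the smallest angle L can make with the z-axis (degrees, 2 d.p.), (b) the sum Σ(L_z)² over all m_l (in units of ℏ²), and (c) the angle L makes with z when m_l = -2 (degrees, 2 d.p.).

The letter f corresponds to l = 3.
cos θ_min = 3/√12, so θ_min ≈ 30.00°.
Σ m_l² = 28, so Σ(L_z)² = 28 ℏ².
For m_l = -2: cos θ = -2/√12, θ ≈ 125.26°.

θ_min ≈ 30.00°; Σ(L_z)² = 28 ℏ²; θ(m_l=-2) ≈ 125.26°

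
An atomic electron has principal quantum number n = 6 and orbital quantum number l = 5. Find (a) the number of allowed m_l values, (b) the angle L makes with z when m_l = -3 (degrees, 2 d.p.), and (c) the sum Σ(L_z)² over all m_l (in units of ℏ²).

There are 2l+1 = 11 values of m_l.
For m_l = -3: cos θ = -3/√30, θ ≈ 123.21°.
Σ m_l² = 110, so Σ(L_z)² = 110 ℏ².

11 values; θ(m_l=-3) ≈ 123.21°; Σ(L_z)² = 110 ℏ²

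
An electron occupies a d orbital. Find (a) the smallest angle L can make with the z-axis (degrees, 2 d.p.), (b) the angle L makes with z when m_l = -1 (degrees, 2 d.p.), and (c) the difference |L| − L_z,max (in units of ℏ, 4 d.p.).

The letter d corresponds to l = 2.
cos θ_min = 2/√6, so θ_min ≈ 35.26°.
For m_l = -1: cos θ = -1/√6, θ ≈ 114.09°.
|L| − L_z,max = (√6 − 2)ℏ ≈ 0.4495ℏ.

θ_min ≈ 35.26°; θ(m_l=-1) ≈ 114.09°; |L|−L_z,max ≈ 0.4495ℏ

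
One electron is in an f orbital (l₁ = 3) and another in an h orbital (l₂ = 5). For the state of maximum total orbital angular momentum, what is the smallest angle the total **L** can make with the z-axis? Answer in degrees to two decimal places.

L runs from |3 − 5| = 2 to 3 + 5 = 8.
So L can be 2, 3, 4, 5, 6, 7, 8.
The maximum is L = 8, with |L_tot| = ℏ√(8·9) = 6√2 ℏ.
The minimum angle with z is arccos(8/√72) ≈ 19.47°.

θ_min ≈ 19.47°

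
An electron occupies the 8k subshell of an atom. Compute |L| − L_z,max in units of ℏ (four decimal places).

8k means n = 8, l = 7.
|L| = 2√14 ℏ ≈ 7.4833ℏ, while L_z,max = lℏ = 7ℏ.
The difference is (2√14 − 7)ℏ ≈ 0.4833ℏ.

|L| − L_z,max ≈ 0.4833ℏ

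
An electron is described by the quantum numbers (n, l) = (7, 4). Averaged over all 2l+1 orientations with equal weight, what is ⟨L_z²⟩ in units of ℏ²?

⟨L_z²⟩ = 6.667 ℏ²

m_l runs from −4 to 4, i.e. {-4, -3, -2, -1, 0, 1, 2, 3, 4}.
⟨L_z²⟩ = ℏ²·(Σ m_l²)/(2l+1) = ℏ²·60/9 = 6.667ℏ².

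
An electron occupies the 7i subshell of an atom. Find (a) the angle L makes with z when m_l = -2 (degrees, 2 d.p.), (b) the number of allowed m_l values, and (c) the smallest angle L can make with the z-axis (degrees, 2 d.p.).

θ(m_l=-2) ≈ 107.98°; 13 values; θ_min ≈ 22.21°

7i means n = 7, l = 6.
For m_l = -2: cos θ = -2/√42, θ ≈ 107.98°.
There are 2l+1 = 13 values of m_l.
cos θ_min = 6/√42, so θ_min ≈ 22.21°.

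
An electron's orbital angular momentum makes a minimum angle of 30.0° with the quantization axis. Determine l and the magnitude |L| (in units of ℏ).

At minimum angle, m_l = l, so cos θ = l/√(l(l+1)); cos²θ = l/(l+1) = 0.7500.
Solving: l = 3.
Then |L| = ℏ√(3·4) = 2√3 ℏ.

l = 3, |L| = 2√3 ℏ ≈ 3.464ℏ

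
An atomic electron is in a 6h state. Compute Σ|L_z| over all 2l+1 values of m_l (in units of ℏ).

For 6h, l = 5.
The allowed m_l values are -5, -4, -3, -2, -1, 0, 1, 2, 3, 4, 5.
Σ|m_l| = l(l+1) = 30.

Σ|L_z| = 30 ℏ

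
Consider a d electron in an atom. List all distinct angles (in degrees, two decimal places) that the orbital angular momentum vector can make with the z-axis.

θ ∈ {35.26°, 65.91°, 90.00°, 114.09°, 144.74°}

For a d orbital, l = 2.
|L|² = l(l+1)ℏ² = 6ℏ², so |L| = √6 ℏ.
cos θ = m_l/√6 for each m_l ∈ {-2, -1, 0, 1, 2}.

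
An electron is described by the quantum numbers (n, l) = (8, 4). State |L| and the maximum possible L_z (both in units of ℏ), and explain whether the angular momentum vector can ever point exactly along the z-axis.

|L| = 2√5 ℏ ≈ 4.4721ℏ, while L_z,max = lℏ = 4ℏ.
Since |L| > L_z,max, the vector can never point exactly along z; the closest it comes is θ_min = arccos(4/√20) ≈ 26.6°.

No: L_z,max = 4ℏ < |L| = 2√5 ℏ ≈ 4.472ℏ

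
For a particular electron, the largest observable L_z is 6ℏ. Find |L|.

L_z,max = lℏ, so l = 6.
|L| = ℏ√(l(l+1)) = √42 ℏ.

|L| = √42 ℏ ≈ 6.481ℏ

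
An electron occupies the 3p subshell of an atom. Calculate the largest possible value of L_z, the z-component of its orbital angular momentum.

For 3p, l = 1.
L_z = m_l ℏ with m_l ∈ {−1, …, 1}; the maximum is m_l = 1.

L_z,max = 1ℏ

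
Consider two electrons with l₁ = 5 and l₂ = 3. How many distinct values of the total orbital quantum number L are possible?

The total orbital quantum number L ranges from |l₁ − l₂| to l₁ + l₂ in integer steps.
Allowed values: L = 2, 3, 4, 5, 6, 7, 8.
That is 7 values.

7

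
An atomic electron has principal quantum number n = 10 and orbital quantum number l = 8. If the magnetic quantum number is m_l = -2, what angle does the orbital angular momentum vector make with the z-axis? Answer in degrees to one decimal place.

|L| = ℏ√(l(l+1)) = 6√2 ℏ.
L_z = m_l ℏ = −2ℏ.
cos θ = L_z/|L| = -2/√72, so θ ≈ 103.6°.

θ ≈ 103.6°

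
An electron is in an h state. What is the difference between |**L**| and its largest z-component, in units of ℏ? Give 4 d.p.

An h state has l = 5.
|L| = √30 ℏ ≈ 5.4772ℏ, while L_z,max = lℏ = 5ℏ.
The difference is (√30 − 5)ℏ ≈ 0.4772ℏ.

|L| − L_z,max ≈ 0.4772ℏ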